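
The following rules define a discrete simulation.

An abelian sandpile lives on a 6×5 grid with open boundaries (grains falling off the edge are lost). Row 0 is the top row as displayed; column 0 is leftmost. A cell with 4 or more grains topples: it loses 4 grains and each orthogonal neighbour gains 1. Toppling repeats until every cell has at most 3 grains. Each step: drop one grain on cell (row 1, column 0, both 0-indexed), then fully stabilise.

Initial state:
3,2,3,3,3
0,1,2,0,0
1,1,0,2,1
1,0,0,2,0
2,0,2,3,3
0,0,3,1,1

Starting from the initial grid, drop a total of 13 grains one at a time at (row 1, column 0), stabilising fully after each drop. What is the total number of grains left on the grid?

39

k=0  3,2,3,3,3
0,1,2,0,0
1,1,0,2,1
1,0,0,2,0
2,0,2,3,3
0,0,3,1,1
k=1  3,2,3,3,3
1,1,2,0,0
1,1,0,2,1
1,0,0,2,0
2,0,2,3,3
0,0,3,1,1
k=2  3,2,3,3,3
2,1,2,0,0
1,1,0,2,1
1,0,0,2,0
2,0,2,3,3
0,0,3,1,1
k=3  3,2,3,3,3
3,1,2,0,0
1,1,0,2,1
1,0,0,2,0
2,0,2,3,3
0,0,3,1,1
k=4  0,3,3,3,3
1,2,2,0,0
2,1,0,2,1
1,0,0,2,0
2,0,2,3,3
0,0,3,1,1
k=5  0,3,3,3,3
2,2,2,0,0
2,1,0,2,1
1,0,0,2,0
2,0,2,3,3
0,0,3,1,1
k=6  0,3,3,3,3
3,2,2,0,0
2,1,0,2,1
1,0,0,2,0
2,0,2,3,3
0,0,3,1,1
k=7  1,3,3,3,3
0,3,2,0,0
3,1,0,2,1
1,0,0,2,0
2,0,2,3,3
0,0,3,1,1
k=8  1,3,3,3,3
1,3,2,0,0
3,1,0,2,1
1,0,0,2,0
2,0,2,3,3
0,0,3,1,1
k=9  1,3,3,3,3
2,3,2,0,0
3,1,0,2,1
1,0,0,2,0
2,0,2,3,3
0,0,3,1,1
k=10  1,3,3,3,3
3,3,2,0,0
3,1,0,2,1
1,0,0,2,0
2,0,2,3,3
0,0,3,1,1
k=11  3,1,2,1,0
2,2,0,2,1
0,3,1,2,1
2,0,0,2,0
2,0,2,3,3
0,0,3,1,1
k=12  3,1,2,1,0
3,2,0,2,1
0,3,1,2,1
2,0,0,2,0
2,0,2,3,3
0,0,3,1,1
k=13  0,2,2,1,0
1,3,0,2,1
1,3,1,2,1
2,0,0,2,0
2,0,2,3,3
0,0,3,1,1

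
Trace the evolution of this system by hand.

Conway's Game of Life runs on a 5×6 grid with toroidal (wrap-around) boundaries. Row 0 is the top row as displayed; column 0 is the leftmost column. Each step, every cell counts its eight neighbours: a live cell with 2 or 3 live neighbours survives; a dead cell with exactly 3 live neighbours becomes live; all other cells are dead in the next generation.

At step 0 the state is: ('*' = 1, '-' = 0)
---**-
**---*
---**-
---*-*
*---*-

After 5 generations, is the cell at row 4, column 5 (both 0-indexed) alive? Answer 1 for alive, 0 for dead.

0) ---**-
**---*
---**-
---*-*
*---*-
1) -*-**-
*-*--*
--**--
---*-*
------
2) ******
*----*
****-*
--***-
--**--
3) ------
------
------
*----*
*-----
4) ------
------
------
*----*
*----*
5) ------
------
------
*----*
*----*

1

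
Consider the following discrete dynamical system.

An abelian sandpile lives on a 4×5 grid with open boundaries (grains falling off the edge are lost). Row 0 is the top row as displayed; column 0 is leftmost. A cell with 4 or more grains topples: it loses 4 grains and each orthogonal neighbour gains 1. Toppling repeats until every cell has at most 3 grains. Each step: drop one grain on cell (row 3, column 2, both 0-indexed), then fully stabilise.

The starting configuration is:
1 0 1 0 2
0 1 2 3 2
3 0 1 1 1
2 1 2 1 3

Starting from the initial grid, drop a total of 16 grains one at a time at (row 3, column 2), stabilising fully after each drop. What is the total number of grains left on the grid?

34

gen 0: 1 0 1 0 2
0 1 2 3 2
3 0 1 1 1
2 1 2 1 3
gen 1: 1 0 1 0 2
0 1 2 3 2
3 0 1 1 1
2 1 3 1 3
gen 2: 1 0 1 0 2
0 1 2 3 2
3 0 2 1 1
2 2 0 2 3
gen 3: 1 0 1 0 2
0 1 2 3 2
3 0 2 1 1
2 2 1 2 3
gen 4: 1 0 1 0 2
0 1 2 3 2
3 0 2 1 1
2 2 2 2 3
gen 5: 1 0 1 0 2
0 1 2 3 2
3 0 2 1 1
2 2 3 2 3
gen 6: 1 0 1 0 2
0 1 2 3 2
3 0 3 1 1
2 3 0 3 3
gen 7: 1 0 1 0 2
0 1 2 3 2
3 0 3 1 1
2 3 1 3 3
gen 8: 1 0 1 0 2
0 1 2 3 2
3 0 3 1 1
2 3 2 3 3
gen 9: 1 0 1 0 2
0 1 2 3 2
3 0 3 1 1
2 3 3 3 3
gen 10: 1 0 1 0 2
0 1 3 3 2
3 2 0 3 2
3 0 3 1 0
gen 11: 1 0 1 0 2
0 1 3 3 2
3 2 1 3 2
3 1 0 2 0
gen 12: 1 0 1 0 2
0 1 3 3 2
3 2 1 3 2
3 1 1 2 0
gen 13: 1 0 1 0 2
0 1 3 3 2
3 2 1 3 2
3 1 2 2 0
gen 14: 1 0 1 0 2
0 1 3 3 2
3 2 1 3 2
3 1 3 2 0
gen 15: 1 0 1 0 2
0 1 3 3 2
3 2 2 3 2
3 2 0 3 0
gen 16: 1 0 1 0 2
0 1 3 3 2
3 2 2 3 2
3 2 1 3 0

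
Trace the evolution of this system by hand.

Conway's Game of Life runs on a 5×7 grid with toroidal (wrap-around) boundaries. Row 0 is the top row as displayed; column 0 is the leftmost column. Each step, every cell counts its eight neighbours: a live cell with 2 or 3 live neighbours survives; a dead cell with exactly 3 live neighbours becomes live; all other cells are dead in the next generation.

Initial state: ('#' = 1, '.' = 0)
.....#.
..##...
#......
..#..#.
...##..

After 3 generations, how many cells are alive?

9

k=0  .....#.
..##...
#......
..#..#.
...##..
k=1  ..#....
.......
.###...
...##..
...###.
k=2  ...##..
.#.#...
..###..
.....#.
..#..#.
k=3  ...##..
.......
..###..
..#..#.
...#.#.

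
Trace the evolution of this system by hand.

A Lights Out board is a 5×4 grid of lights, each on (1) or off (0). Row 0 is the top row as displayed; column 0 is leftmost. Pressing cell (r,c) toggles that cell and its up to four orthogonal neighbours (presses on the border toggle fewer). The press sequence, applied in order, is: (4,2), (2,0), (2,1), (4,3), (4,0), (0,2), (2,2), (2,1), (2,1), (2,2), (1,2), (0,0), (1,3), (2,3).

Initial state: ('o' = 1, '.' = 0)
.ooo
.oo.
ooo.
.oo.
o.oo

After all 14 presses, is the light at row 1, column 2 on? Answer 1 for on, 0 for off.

[0] .ooo
.oo.
ooo.
.oo.
o.oo
[1] .ooo
.oo.
ooo.
.o..
oo..
[2] .ooo
ooo.
..o.
oo..
oo..
[3] .ooo
o.o.
oo..
o...
oo..
[4] .ooo
o.o.
oo..
o..o
oooo
[5] .ooo
o.o.
oo..
...o
..oo
[6] ....
o...
oo..
...o
..oo
[7] ....
o.o.
o.oo
..oo
..oo
[8] ....
ooo.
.o.o
.ooo
..oo
[9] ....
o.o.
o.oo
..oo
..oo
[10] ....
o...
oo..
...o
..oo
[11] ..o.
oooo
ooo.
...o
..oo
[12] ooo.
.ooo
ooo.
...o
..oo
[13] oooo
.o..
oooo
...o
..oo
[14] oooo
.o.o
oo..
....
..oo

0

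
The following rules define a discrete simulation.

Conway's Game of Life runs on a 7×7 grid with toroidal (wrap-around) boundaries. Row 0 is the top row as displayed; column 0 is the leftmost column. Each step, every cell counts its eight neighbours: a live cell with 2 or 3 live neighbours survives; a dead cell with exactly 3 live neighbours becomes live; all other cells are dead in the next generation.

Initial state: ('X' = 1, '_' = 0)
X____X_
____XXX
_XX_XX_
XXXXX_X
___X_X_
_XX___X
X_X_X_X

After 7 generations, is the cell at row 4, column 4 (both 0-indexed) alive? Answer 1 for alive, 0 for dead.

0

t=0: X____X_
____XXX
_XX_XX_
XXXXX_X
___X_X_
_XX___X
X_X_X_X
t=1: XX_X___
XX_X___
_______
X_____X
_____X_
_XX_X_X
__XX___
t=2: X__XX__
XX_____
_X____X
______X
_X___X_
_XX_XX_
____X__
t=3: XX_XX__
_XX___X
_X____X
_____XX
XXX_XXX
_XXXXX_
_XX____
t=4: ___X___
___X_XX
_XX___X
__X_X__
_______
_______
_____X_
t=5: _____XX
X__XXXX
XXX_X_X
_XXX___
_______
_______
_______
t=6: X______
__XX___
_______
___X___
__X____
_______
_______
t=7: _______
_______
__XX___
_______
_______
_______
_______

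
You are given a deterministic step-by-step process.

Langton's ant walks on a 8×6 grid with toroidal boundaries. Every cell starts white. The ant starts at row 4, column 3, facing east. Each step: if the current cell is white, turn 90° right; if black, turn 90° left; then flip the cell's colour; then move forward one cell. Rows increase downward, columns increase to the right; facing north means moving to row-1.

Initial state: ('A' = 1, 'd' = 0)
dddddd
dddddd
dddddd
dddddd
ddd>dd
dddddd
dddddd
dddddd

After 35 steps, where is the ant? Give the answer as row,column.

step 0: dddddd
dddddd
dddddd
dddddd
ddd>dd
dddddd
dddddd
dddddd
step 1: dddddd
dddddd
dddddd
dddddd
dddAdd
dddvdd
dddddd
dddddd
step 2: dddddd
dddddd
dddddd
dddddd
dddAdd
dd<Add
dddddd
dddddd
step 3: dddddd
dddddd
dddddd
dddddd
dd^Add
ddAAdd
dddddd
dddddd
step 4: dddddd
dddddd
dddddd
dddddd
ddA>dd
ddAAdd
dddddd
dddddd
step 5: dddddd
dddddd
dddddd
ddd^dd
ddAddd
ddAAdd
dddddd
dddddd
step 6: dddddd
dddddd
dddddd
dddA>d
ddAddd
ddAAdd
dddddd
dddddd
step 7: dddddd
dddddd
dddddd
dddAAd
ddAdvd
ddAAdd
dddddd
dddddd
step 8: dddddd
dddddd
dddddd
dddAAd
ddA<Ad
ddAAdd
dddddd
dddddd
step 9: dddddd
dddddd
dddddd
ddd^Ad
ddAAAd
ddAAdd
dddddd
dddddd
step 10: dddddd
dddddd
dddddd
dd<dAd
ddAAAd
ddAAdd
dddddd
dddddd
step 11: dddddd
dddddd
dd^ddd
ddAdAd
ddAAAd
ddAAdd
dddddd
dddddd
step 12: dddddd
dddddd
ddA>dd
ddAdAd
ddAAAd
ddAAdd
dddddd
dddddd
step 13: dddddd
dddddd
ddAAdd
ddAvAd
ddAAAd
ddAAdd
dddddd
dddddd
step 14: dddddd
dddddd
ddAAdd
dd<AAd
ddAAAd
ddAAdd
dddddd
dddddd
step 15: dddddd
dddddd
ddAAdd
dddAAd
ddvAAd
ddAAdd
dddddd
dddddd
step 16: dddddd
dddddd
ddAAdd
dddAAd
ddd>Ad
ddAAdd
dddddd
dddddd
step 17: dddddd
dddddd
ddAAdd
ddd^Ad
ddddAd
ddAAdd
dddddd
dddddd
step 18: dddddd
dddddd
ddAAdd
dd<dAd
ddddAd
ddAAdd
dddddd
dddddd
step 19: dddddd
dddddd
dd^Add
ddAdAd
ddddAd
ddAAdd
dddddd
dddddd
step 20: dddddd
dddddd
d<dAdd
ddAdAd
ddddAd
ddAAdd
dddddd
dddddd
step 21: dddddd
d^dddd
dAdAdd
ddAdAd
ddddAd
ddAAdd
dddddd
dddddd
step 22: dddddd
dA>ddd
dAdAdd
ddAdAd
ddddAd
ddAAdd
dddddd
dddddd
step 23: dddddd
dAAddd
dAvAdd
ddAdAd
ddddAd
ddAAdd
dddddd
dddddd
step 24: dddddd
dAAddd
d<AAdd
ddAdAd
ddddAd
ddAAdd
dddddd
dddddd
step 25: dddddd
dAAddd
ddAAdd
dvAdAd
ddddAd
ddAAdd
dddddd
dddddd
step 26: dddddd
dAAddd
ddAAdd
<AAdAd
ddddAd
ddAAdd
dddddd
dddddd
step 27: dddddd
dAAddd
^dAAdd
AAAdAd
ddddAd
ddAAdd
dddddd
dddddd
step 28: dddddd
dAAddd
A>AAdd
AAAdAd
ddddAd
ddAAdd
dddddd
dddddd
step 29: dddddd
dAAddd
AAAAdd
AvAdAd
ddddAd
ddAAdd
dddddd
dddddd
step 30: dddddd
dAAddd
AAAAdd
Ad>dAd
ddddAd
ddAAdd
dddddd
dddddd
step 31: dddddd
dAAddd
AA^Add
AdddAd
ddddAd
ddAAdd
dddddd
dddddd
step 32: dddddd
dAAddd
A<dAdd
AdddAd
ddddAd
ddAAdd
dddddd
dddddd
step 33: dddddd
dAAddd
AddAdd
AvddAd
ddddAd
ddAAdd
dddddd
dddddd
step 34: dddddd
dAAddd
AddAdd
<AddAd
ddddAd
ddAAdd
dddddd
dddddd
step 35: dddddd
dAAddd
AddAdd
dAddAd
vdddAd
ddAAdd
dddddd
dddddd

4,0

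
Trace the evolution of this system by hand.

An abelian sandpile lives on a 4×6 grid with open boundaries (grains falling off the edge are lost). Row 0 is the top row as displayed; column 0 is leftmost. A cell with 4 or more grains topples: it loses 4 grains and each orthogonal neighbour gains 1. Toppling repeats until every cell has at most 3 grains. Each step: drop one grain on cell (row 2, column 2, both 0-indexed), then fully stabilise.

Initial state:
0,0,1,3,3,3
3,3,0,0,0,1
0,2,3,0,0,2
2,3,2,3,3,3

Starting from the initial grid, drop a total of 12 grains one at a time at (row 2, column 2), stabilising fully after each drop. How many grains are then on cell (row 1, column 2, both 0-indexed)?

2

t=0: 0,0,1,3,3,3
3,3,0,0,0,1
0,2,3,0,0,2
2,3,2,3,3,3
t=1: 0,0,1,3,3,3
3,3,1,0,0,1
0,3,0,1,0,2
2,3,3,3,3,3
t=2: 0,0,1,3,3,3
3,3,1,0,0,1
0,3,1,1,0,2
2,3,3,3,3,3
t=3: 0,0,1,3,3,3
3,3,1,0,0,1
0,3,2,1,0,2
2,3,3,3,3,3
t=4: 0,0,1,3,3,3
3,3,1,0,0,1
0,3,3,1,0,2
2,3,3,3,3,3
t=5: 1,1,1,3,3,3
0,1,3,0,0,1
2,2,2,3,1,3
3,1,2,1,1,0
t=6: 1,1,1,3,3,3
0,1,3,0,0,1
2,2,3,3,1,3
3,1,2,1,1,0
t=7: 1,1,2,3,3,3
0,2,0,2,0,1
2,3,2,0,2,3
3,1,3,2,1,0
t=8: 1,1,2,3,3,3
0,2,0,2,0,1
2,3,3,0,2,3
3,1,3,2,1,0
t=9: 1,1,2,3,3,3
0,3,1,2,0,1
3,0,2,1,2,3
3,3,0,3,1,0
t=10: 1,1,2,3,3,3
0,3,1,2,0,1
3,0,3,1,2,3
3,3,0,3,1,0
t=11: 1,1,2,3,3,3
0,3,2,2,0,1
3,1,0,2,2,3
3,3,1,3,1,0
t=12: 1,1,2,3,3,3
0,3,2,2,0,1
3,1,1,2,2,3
3,3,1,3,1,0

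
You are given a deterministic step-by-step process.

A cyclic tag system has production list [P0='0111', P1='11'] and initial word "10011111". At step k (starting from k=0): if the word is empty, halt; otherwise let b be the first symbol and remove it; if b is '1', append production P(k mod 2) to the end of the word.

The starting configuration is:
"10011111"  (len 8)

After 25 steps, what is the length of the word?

step 0: "10011111"  (len 8)
step 1: "00111110111"  (len 11)
step 2: "0111110111"  (len 10)
step 3: "111110111"  (len 9)
step 4: "1111011111"  (len 10)
step 5: "1110111110111"  (len 13)
step 6: "11011111011111"  (len 14)
step 7: "10111110111110111"  (len 17)
step 8: "011111011111011111"  (len 18)
step 9: "11111011111011111"  (len 17)
step 10: "111101111101111111"  (len 18)
step 11: "111011111011111110111"  (len 21)
step 12: "1101111101111111011111"  (len 22)
step 13: "1011111011111110111110111"  (len 25)
step 14: "01111101111111011111011111"  (len 26)
step 15: "1111101111111011111011111"  (len 25)
step 16: "11110111111101111101111111"  (len 26)
step 17: "11101111111011111011111110111"  (len 29)
step 18: "110111111101111101111111011111"  (len 30)
step 19: "101111111011111011111110111110111"  (len 33)
step 20: "0111111101111101111111011111011111"  (len 34)
step 21: "111111101111101111111011111011111"  (len 33)
step 22: "1111110111110111111101111101111111"  (len 34)
step 23: "1111101111101111111011111011111110111"  (len 37)
step 24: "11110111110111111101111101111111011111"  (len 38)
step 25: "11101111101111111011111011111110111110111"  (len 41)

41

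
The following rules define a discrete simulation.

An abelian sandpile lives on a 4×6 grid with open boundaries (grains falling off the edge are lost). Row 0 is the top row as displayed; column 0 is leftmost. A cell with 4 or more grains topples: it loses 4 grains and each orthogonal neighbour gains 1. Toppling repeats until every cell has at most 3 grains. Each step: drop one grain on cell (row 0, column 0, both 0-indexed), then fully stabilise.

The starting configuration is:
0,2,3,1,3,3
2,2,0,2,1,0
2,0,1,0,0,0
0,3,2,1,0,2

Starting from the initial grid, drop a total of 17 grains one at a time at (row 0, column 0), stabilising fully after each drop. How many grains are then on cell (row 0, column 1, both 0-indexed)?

k=0  0,2,3,1,3,3
2,2,0,2,1,0
2,0,1,0,0,0
0,3,2,1,0,2
k=1  1,2,3,1,3,3
2,2,0,2,1,0
2,0,1,0,0,0
0,3,2,1,0,2
k=2  2,2,3,1,3,3
2,2,0,2,1,0
2,0,1,0,0,0
0,3,2,1,0,2
k=3  3,2,3,1,3,3
2,2,0,2,1,0
2,0,1,0,0,0
0,3,2,1,0,2
k=4  0,3,3,1,3,3
3,2,0,2,1,0
2,0,1,0,0,0
0,3,2,1,0,2
k=5  1,3,3,1,3,3
3,2,0,2,1,0
2,0,1,0,0,0
0,3,2,1,0,2
k=6  2,3,3,1,3,3
3,2,0,2,1,0
2,0,1,0,0,0
0,3,2,1,0,2
k=7  3,3,3,1,3,3
3,2,0,2,1,0
2,0,1,0,0,0
0,3,2,1,0,2
k=8  2,2,0,2,3,3
1,0,2,2,1,0
3,1,1,0,0,0
0,3,2,1,0,2
k=9  3,2,0,2,3,3
1,0,2,2,1,0
3,1,1,0,0,0
0,3,2,1,0,2
k=10  0,3,0,2,3,3
2,0,2,2,1,0
3,1,1,0,0,0
0,3,2,1,0,2
k=11  1,3,0,2,3,3
2,0,2,2,1,0
3,1,1,0,0,0
0,3,2,1,0,2
k=12  2,3,0,2,3,3
2,0,2,2,1,0
3,1,1,0,0,0
0,3,2,1,0,2
k=13  3,3,0,2,3,3
2,0,2,2,1,0
3,1,1,0,0,0
0,3,2,1,0,2
k=14  1,0,1,2,3,3
3,1,2,2,1,0
3,1,1,0,0,0
0,3,2,1,0,2
k=15  2,0,1,2,3,3
3,1,2,2,1,0
3,1,1,0,0,0
0,3,2,1,0,2
k=16  3,0,1,2,3,3
3,1,2,2,1,0
3,1,1,0,0,0
0,3,2,1,0,2
k=17  1,1,1,2,3,3
1,2,2,2,1,0
0,2,1,0,0,0
1,3,2,1,0,2

1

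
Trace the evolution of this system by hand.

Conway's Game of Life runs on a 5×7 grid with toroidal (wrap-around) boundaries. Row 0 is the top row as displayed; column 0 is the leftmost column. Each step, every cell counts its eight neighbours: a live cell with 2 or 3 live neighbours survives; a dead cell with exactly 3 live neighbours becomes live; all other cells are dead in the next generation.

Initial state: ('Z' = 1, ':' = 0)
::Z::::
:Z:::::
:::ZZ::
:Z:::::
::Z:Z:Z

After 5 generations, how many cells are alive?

3

k=0  ::Z::::
:Z:::::
:::ZZ::
:Z:::::
::Z:Z:Z
k=1  :ZZZ:::
::ZZ:::
::Z::::
::Z:ZZ:
:ZZZ:::
k=2  ::::Z::
:::::::
:ZZ:Z::
::::Z::
:::::::
k=3  :::::::
:::Z:::
:::Z:::
:::Z:::
:::::::
k=4  :::::::
:::::::
::ZZZ::
:::::::
:::::::
k=5  :::::::
:::Z:::
:::Z:::
:::Z:::
:::::::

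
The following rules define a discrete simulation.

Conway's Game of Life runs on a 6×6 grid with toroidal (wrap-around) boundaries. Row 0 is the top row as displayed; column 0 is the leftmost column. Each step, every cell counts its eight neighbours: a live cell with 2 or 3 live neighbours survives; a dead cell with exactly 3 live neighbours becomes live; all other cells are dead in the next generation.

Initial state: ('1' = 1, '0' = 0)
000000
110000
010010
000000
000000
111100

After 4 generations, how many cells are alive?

24

k=0  000000
110000
010010
000000
000000
111100
k=1  000000
110000
110000
000000
011000
011000
k=2  101000
110000
110000
101000
011000
011000
k=3  101000
001001
001001
101000
100100
100100
k=4  101101
101101
101101
101101
101101
101101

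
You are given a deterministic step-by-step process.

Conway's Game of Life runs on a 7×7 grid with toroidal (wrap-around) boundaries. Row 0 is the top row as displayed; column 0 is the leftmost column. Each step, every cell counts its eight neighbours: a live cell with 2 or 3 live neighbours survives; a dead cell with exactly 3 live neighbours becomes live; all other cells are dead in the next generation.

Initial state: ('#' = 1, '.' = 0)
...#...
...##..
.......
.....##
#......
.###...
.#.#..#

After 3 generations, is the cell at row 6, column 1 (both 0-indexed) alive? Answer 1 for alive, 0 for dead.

t=0: ...#...
...##..
.......
.....##
#......
.###...
.#.#..#
t=1: ...#...
...##..
....##.
......#
###...#
.#.#...
##.##..
t=2: .......
...#.#.
...###.
.#....#
.##...#
...##.#
##.##..
t=3: ..##...
...#.#.
..##.##
.#.##.#
.###..#
....#.#
#.####.

0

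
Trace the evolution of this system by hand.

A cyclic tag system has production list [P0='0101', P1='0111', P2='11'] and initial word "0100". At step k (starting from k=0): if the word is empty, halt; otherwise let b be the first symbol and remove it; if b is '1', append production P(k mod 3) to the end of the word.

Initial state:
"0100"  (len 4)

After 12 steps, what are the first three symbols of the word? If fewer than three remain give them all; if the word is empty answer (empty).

t=0: "0100"  (len 4)
t=1: "100"  (len 3)
t=2: "000111"  (len 6)
t=3: "00111"  (len 5)
t=4: "0111"  (len 4)
t=5: "111"  (len 3)
t=6: "1111"  (len 4)
t=7: "1110101"  (len 7)
t=8: "1101010111"  (len 10)
t=9: "10101011111"  (len 11)
t=10: "01010111110101"  (len 14)
t=11: "1010111110101"  (len 13)
t=12: "01011111010111"  (len 14)

010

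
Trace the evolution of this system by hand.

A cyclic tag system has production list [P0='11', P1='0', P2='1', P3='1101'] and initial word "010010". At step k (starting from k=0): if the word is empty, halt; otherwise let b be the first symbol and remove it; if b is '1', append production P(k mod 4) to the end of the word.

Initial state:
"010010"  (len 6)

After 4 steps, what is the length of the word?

3

gen 0: "010010"  (len 6)
gen 1: "10010"  (len 5)
gen 2: "00100"  (len 5)
gen 3: "0100"  (len 4)
gen 4: "100"  (len 3)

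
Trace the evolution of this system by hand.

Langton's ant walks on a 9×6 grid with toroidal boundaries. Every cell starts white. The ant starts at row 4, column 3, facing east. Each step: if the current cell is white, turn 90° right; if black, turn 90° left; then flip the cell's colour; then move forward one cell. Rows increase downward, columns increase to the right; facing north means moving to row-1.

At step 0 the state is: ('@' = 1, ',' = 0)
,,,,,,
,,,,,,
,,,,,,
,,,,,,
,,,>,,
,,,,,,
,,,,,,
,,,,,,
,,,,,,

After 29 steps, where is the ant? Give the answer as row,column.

3,1

gen 0: ,,,,,,
,,,,,,
,,,,,,
,,,,,,
,,,>,,
,,,,,,
,,,,,,
,,,,,,
,,,,,,
gen 1: ,,,,,,
,,,,,,
,,,,,,
,,,,,,
,,,@,,
,,,v,,
,,,,,,
,,,,,,
,,,,,,
gen 2: ,,,,,,
,,,,,,
,,,,,,
,,,,,,
,,,@,,
,,<@,,
,,,,,,
,,,,,,
,,,,,,
gen 3: ,,,,,,
,,,,,,
,,,,,,
,,,,,,
,,^@,,
,,@@,,
,,,,,,
,,,,,,
,,,,,,
gen 4: ,,,,,,
,,,,,,
,,,,,,
,,,,,,
,,@>,,
,,@@,,
,,,,,,
,,,,,,
,,,,,,
gen 5: ,,,,,,
,,,,,,
,,,,,,
,,,^,,
,,@,,,
,,@@,,
,,,,,,
,,,,,,
,,,,,,
gen 6: ,,,,,,
,,,,,,
,,,,,,
,,,@>,
,,@,,,
,,@@,,
,,,,,,
,,,,,,
,,,,,,
gen 7: ,,,,,,
,,,,,,
,,,,,,
,,,@@,
,,@,v,
,,@@,,
,,,,,,
,,,,,,
,,,,,,
gen 8: ,,,,,,
,,,,,,
,,,,,,
,,,@@,
,,@<@,
,,@@,,
,,,,,,
,,,,,,
,,,,,,
gen 9: ,,,,,,
,,,,,,
,,,,,,
,,,^@,
,,@@@,
,,@@,,
,,,,,,
,,,,,,
,,,,,,
gen 10: ,,,,,,
,,,,,,
,,,,,,
,,<,@,
,,@@@,
,,@@,,
,,,,,,
,,,,,,
,,,,,,
gen 11: ,,,,,,
,,,,,,
,,^,,,
,,@,@,
,,@@@,
,,@@,,
,,,,,,
,,,,,,
,,,,,,
gen 12: ,,,,,,
,,,,,,
,,@>,,
,,@,@,
,,@@@,
,,@@,,
,,,,,,
,,,,,,
,,,,,,
gen 13: ,,,,,,
,,,,,,
,,@@,,
,,@v@,
,,@@@,
,,@@,,
,,,,,,
,,,,,,
,,,,,,
gen 14: ,,,,,,
,,,,,,
,,@@,,
,,<@@,
,,@@@,
,,@@,,
,,,,,,
,,,,,,
,,,,,,
gen 15: ,,,,,,
,,,,,,
,,@@,,
,,,@@,
,,v@@,
,,@@,,
,,,,,,
,,,,,,
,,,,,,
gen 16: ,,,,,,
,,,,,,
,,@@,,
,,,@@,
,,,>@,
,,@@,,
,,,,,,
,,,,,,
,,,,,,
gen 17: ,,,,,,
,,,,,,
,,@@,,
,,,^@,
,,,,@,
,,@@,,
,,,,,,
,,,,,,
,,,,,,
gen 18: ,,,,,,
,,,,,,
,,@@,,
,,<,@,
,,,,@,
,,@@,,
,,,,,,
,,,,,,
,,,,,,
gen 19: ,,,,,,
,,,,,,
,,^@,,
,,@,@,
,,,,@,
,,@@,,
,,,,,,
,,,,,,
,,,,,,
gen 20: ,,,,,,
,,,,,,
,<,@,,
,,@,@,
,,,,@,
,,@@,,
,,,,,,
,,,,,,
,,,,,,
gen 21: ,,,,,,
,^,,,,
,@,@,,
,,@,@,
,,,,@,
,,@@,,
,,,,,,
,,,,,,
,,,,,,
gen 22: ,,,,,,
,@>,,,
,@,@,,
,,@,@,
,,,,@,
,,@@,,
,,,,,,
,,,,,,
,,,,,,
gen 23: ,,,,,,
,@@,,,
,@v@,,
,,@,@,
,,,,@,
,,@@,,
,,,,,,
,,,,,,
,,,,,,
gen 24: ,,,,,,
,@@,,,
,<@@,,
,,@,@,
,,,,@,
,,@@,,
,,,,,,
,,,,,,
,,,,,,
gen 25: ,,,,,,
,@@,,,
,,@@,,
,v@,@,
,,,,@,
,,@@,,
,,,,,,
,,,,,,
,,,,,,
gen 26: ,,,,,,
,@@,,,
,,@@,,
<@@,@,
,,,,@,
,,@@,,
,,,,,,
,,,,,,
,,,,,,
gen 27: ,,,,,,
,@@,,,
^,@@,,
@@@,@,
,,,,@,
,,@@,,
,,,,,,
,,,,,,
,,,,,,
gen 28: ,,,,,,
,@@,,,
@>@@,,
@@@,@,
,,,,@,
,,@@,,
,,,,,,
,,,,,,
,,,,,,
gen 29: ,,,,,,
,@@,,,
@@@@,,
@v@,@,
,,,,@,
,,@@,,
,,,,,,
,,,,,,
,,,,,,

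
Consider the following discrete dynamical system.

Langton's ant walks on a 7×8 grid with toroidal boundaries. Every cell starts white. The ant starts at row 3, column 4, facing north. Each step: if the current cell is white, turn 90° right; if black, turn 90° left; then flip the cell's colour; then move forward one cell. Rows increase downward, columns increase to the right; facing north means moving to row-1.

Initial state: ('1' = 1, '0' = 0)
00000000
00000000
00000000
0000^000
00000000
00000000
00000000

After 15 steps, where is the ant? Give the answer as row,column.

4,4

0) 00000000
00000000
00000000
0000^000
00000000
00000000
00000000
1) 00000000
00000000
00000000
00001>00
00000000
00000000
00000000
2) 00000000
00000000
00000000
00001100
00000v00
00000000
00000000
3) 00000000
00000000
00000000
00001100
0000<100
00000000
00000000
4) 00000000
00000000
00000000
0000^100
00001100
00000000
00000000
5) 00000000
00000000
00000000
000<0100
00001100
00000000
00000000
6) 00000000
00000000
000^0000
00010100
00001100
00000000
00000000
7) 00000000
00000000
0001>000
00010100
00001100
00000000
00000000
8) 00000000
00000000
00011000
0001v100
00001100
00000000
00000000
9) 00000000
00000000
00011000
000<1100
00001100
00000000
00000000
10) 00000000
00000000
00011000
00001100
000v1100
00000000
00000000
11) 00000000
00000000
00011000
00001100
00<11100
00000000
00000000
12) 00000000
00000000
00011000
00^01100
00111100
00000000
00000000
13) 00000000
00000000
00011000
001>1100
00111100
00000000
00000000
14) 00000000
00000000
00011000
00111100
001v1100
00000000
00000000
15) 00000000
00000000
00011000
00111100
0010>100
00000000
00000000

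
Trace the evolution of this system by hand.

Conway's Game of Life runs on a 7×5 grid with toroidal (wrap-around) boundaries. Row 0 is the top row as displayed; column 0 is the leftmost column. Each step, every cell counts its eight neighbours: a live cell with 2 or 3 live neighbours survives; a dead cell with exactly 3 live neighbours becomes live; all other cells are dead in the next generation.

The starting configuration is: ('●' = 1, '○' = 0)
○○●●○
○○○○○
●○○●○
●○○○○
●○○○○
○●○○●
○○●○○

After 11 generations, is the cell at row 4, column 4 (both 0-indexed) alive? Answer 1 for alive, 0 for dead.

t=0: ○○●●○
○○○○○
●○○●○
●○○○○
●○○○○
○●○○●
○○●○○
t=1: ○○●●○
○○●●●
○○○○●
●●○○○
●●○○●
●●○○○
○●●○○
t=2: ○○○○●
○○●○●
○●●○●
○●○○○
○○●○●
○○○○●
●○○●○
t=3: ●○○○●
○●●○●
○●●○○
○●○○○
●○○●○
●○○○●
●○○●○
t=4: ○○●○○
○○●○●
○○○●○
●●○○○
●●○○○
●●○●○
○●○●○
t=5: ○●●○○
○○●○○
●●●●●
●●●○●
○○○○○
○○○○○
●●○●●
t=6: ○○○○●
○○○○●
○○○○○
○○○○○
●●○○○
●○○○●
●●○●●
t=7: ○○○○○
○○○○○
○○○○○
○○○○○
●●○○●
○○●●○
○●○●○
t=8: ○○○○○
○○○○○
○○○○○
●○○○○
●●●●●
○○○●○
○○○●○
t=9: ○○○○○
○○○○○
○○○○○
●○●●○
●●●●○
●●○○○
○○○○○
t=10: ○○○○○
○○○○○
○○○○○
●○○●○
○○○●○
●○○○●
○○○○○
t=11: ○○○○○
○○○○○
○○○○○
○○○○●
●○○●○
○○○○●
○○○○○

0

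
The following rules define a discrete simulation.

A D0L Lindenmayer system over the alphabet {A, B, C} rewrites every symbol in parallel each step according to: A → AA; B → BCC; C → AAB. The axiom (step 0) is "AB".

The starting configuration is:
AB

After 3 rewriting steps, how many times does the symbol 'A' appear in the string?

20

0) AB
1) AABCC
2) AAAABCCAABAAB
3) AAAAAAAABCCAABAABAAAABCCAAAABCC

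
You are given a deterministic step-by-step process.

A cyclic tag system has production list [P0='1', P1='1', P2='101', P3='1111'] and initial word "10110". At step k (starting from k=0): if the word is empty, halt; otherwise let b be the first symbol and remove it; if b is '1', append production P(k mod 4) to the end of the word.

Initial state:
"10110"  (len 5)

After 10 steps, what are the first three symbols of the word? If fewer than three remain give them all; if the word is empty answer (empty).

111

t=0: "10110"  (len 5)
t=1: "01101"  (len 5)
t=2: "1101"  (len 4)
t=3: "101101"  (len 6)
t=4: "011011111"  (len 9)
t=5: "11011111"  (len 8)
t=6: "10111111"  (len 8)
t=7: "0111111101"  (len 10)
t=8: "111111101"  (len 9)
t=9: "111111011"  (len 9)
t=10: "111110111"  (len 9)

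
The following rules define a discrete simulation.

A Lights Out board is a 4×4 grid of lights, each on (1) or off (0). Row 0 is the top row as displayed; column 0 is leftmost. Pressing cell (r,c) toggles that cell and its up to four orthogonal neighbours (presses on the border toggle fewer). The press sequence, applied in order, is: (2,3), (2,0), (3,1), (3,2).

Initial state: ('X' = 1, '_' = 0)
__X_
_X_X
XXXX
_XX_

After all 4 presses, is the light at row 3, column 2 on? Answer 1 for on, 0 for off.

1

step 0: __X_
_X_X
XXXX
_XX_
step 1: __X_
_X__
XX__
_XXX
step 2: __X_
XX__
____
XXXX
step 3: __X_
XX__
_X__
___X
step 4: __X_
XX__
_XX_
_XX_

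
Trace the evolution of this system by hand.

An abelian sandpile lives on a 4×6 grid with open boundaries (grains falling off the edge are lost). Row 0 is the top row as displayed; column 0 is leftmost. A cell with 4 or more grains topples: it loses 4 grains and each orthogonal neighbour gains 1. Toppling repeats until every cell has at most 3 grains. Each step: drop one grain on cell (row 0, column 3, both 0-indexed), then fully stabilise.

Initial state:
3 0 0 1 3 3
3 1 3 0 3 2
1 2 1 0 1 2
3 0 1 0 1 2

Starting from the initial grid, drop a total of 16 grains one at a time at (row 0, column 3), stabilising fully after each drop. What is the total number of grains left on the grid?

gen 0: 3 0 0 1 3 3
3 1 3 0 3 2
1 2 1 0 1 2
3 0 1 0 1 2
gen 1: 3 0 0 2 3 3
3 1 3 0 3 2
1 2 1 0 1 2
3 0 1 0 1 2
gen 2: 3 0 0 3 3 3
3 1 3 0 3 2
1 2 1 0 1 2
3 0 1 0 1 2
gen 3: 3 0 1 1 2 1
3 1 3 2 1 0
1 2 1 0 2 3
3 0 1 0 1 2
gen 4: 3 0 1 2 2 1
3 1 3 2 1 0
1 2 1 0 2 3
3 0 1 0 1 2
gen 5: 3 0 1 3 2 1
3 1 3 2 1 0
1 2 1 0 2 3
3 0 1 0 1 2
gen 6: 3 0 2 0 3 1
3 1 3 3 1 0
1 2 1 0 2 3
3 0 1 0 1 2
gen 7: 3 0 2 1 3 1
3 1 3 3 1 0
1 2 1 0 2 3
3 0 1 0 1 2
gen 8: 3 0 2 2 3 1
3 1 3 3 1 0
1 2 1 0 2 3
3 0 1 0 1 2
gen 9: 3 0 2 3 3 1
3 1 3 3 1 0
1 2 1 0 2 3
3 0 1 0 1 2
gen 10: 3 1 0 3 0 2
3 2 1 1 3 0
1 2 2 1 2 3
3 0 1 0 1 2
gen 11: 3 1 1 0 1 2
3 2 1 2 3 0
1 2 2 1 2 3
3 0 1 0 1 2
gen 12: 3 1 1 1 1 2
3 2 1 2 3 0
1 2 2 1 2 3
3 0 1 0 1 2
gen 13: 3 1 1 2 1 2
3 2 1 2 3 0
1 2 2 1 2 3
3 0 1 0 1 2
gen 14: 3 1 1 3 1 2
3 2 1 2 3 0
1 2 2 1 2 3
3 0 1 0 1 2
gen 15: 3 1 2 0 2 2
3 2 1 3 3 0
1 2 2 1 2 3
3 0 1 0 1 2
gen 16: 3 1 2 1 2 2
3 2 1 3 3 0
1 2 2 1 2 3
3 0 1 0 1 2

41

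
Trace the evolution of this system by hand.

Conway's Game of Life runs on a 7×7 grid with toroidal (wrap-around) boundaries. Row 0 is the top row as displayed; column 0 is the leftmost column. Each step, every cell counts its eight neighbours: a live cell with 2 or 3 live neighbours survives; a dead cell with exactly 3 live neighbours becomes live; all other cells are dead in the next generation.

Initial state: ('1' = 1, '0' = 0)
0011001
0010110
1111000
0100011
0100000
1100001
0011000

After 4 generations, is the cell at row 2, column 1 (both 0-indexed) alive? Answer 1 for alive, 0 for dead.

0

k=0  0011001
0010110
1111000
0100011
0100000
1100001
0011000
k=1  0100010
1000111
1001000
0000001
0110010
1100000
0001001
k=2  0000000
1100110
1000100
1110001
0110001
1100001
0110001
k=3  0010011
1100111
0011100
0011011
0000010
0000011
0110001
k=4  0011100
1100000
0000000
0010011
0000000
1000011
0110000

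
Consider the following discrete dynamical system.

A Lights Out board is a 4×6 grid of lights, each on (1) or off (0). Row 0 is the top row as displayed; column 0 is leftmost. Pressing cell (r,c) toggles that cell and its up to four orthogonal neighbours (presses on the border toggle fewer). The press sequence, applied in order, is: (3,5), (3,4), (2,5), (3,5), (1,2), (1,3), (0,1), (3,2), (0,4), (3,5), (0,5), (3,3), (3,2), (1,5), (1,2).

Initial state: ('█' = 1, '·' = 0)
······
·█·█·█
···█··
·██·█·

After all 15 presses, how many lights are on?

10

[0] ······
·█·█·█
···█··
·██·█·
[1] ······
·█·█·█
···█·█
·██··█
[2] ······
·█·█·█
···███
·████·
[3] ······
·█·█··
···█··
·█████
[4] ······
·█·█··
···█·█
·███··
[5] ··█···
··█···
··██·█
·███··
[6] ··██··
···██·
··█··█
·███··
[7] ██·█··
·█·██·
··█··█
·███··
[8] ██·█··
·█·██·
·····█
······
[9] ██··██
·█·█··
·····█
······
[10] ██··██
·█·█··
······
····██
[11] ██····
·█·█·█
······
····██
[12] ██····
·█·█·█
···█··
··██·█
[13] ██····
·█·█·█
··██··
·█···█
[14] ██···█
·█·██·
··██·█
·█···█
[15] ███··█
··█·█·
···█·█
·█···█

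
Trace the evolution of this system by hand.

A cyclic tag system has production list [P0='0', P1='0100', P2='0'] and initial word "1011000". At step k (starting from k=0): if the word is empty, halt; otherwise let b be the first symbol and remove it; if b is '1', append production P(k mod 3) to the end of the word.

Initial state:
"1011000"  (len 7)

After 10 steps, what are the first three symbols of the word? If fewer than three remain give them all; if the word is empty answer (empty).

step 0: "1011000"  (len 7)
step 1: "0110000"  (len 7)
step 2: "110000"  (len 6)
step 3: "100000"  (len 6)
step 4: "000000"  (len 6)
step 5: "00000"  (len 5)
step 6: "0000"  (len 4)
step 7: "000"  (len 3)
step 8: "00"  (len 2)
step 9: "0"  (len 1)
step 10: (halted — word empty)

(empty)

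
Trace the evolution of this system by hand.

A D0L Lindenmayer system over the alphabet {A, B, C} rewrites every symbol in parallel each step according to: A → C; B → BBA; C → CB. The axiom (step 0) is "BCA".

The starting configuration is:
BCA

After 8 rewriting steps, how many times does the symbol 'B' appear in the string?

1281

[0] BCA
[1] BBACBC
[2] BBABBACCBBBACB
[3] BBABBACBBABBACCBCBBBABBABBACCBBBA
[4] BBABBACBBABBACCBBBABBACBBABBACCBCBBBACBBBABBABBACBBABBACBBABBACCBCBBBABBABBAC
[5] BBABBACBBABBACCBBBABBACBBABBACCBCBBBABBABBACBBABBACCBBBABB…BBABBACCBBBABBACBBABBACCBCBBBACBBBABBABBACBBABBACBBABBACCB  (len 179)
[6] BBABBACBBABBACCBBBABBACBBABBACCBCBBBABBABBACBBABBACCBBBABB…ABBACBBABBACBBABBACCBBBABBACBBABBACCBBBABBACBBABBACCBCBBBA  (len 416)
[7] BBABBACBBABBACCBBBABBACBBABBACCBCBBBABBABBACBBABBACCBBBABB…ACCBCBBBABBABBACBBABBACCBBBABBACBBABBACCBCBBBACBBBABBABBAC  (len 967)
[8] BBABBACBBABBACCBBBABBACBBABBACCBCBBBABBABBACBBABBACCBBBABB…BBACBBABBACCBCBBBACBBBABBABBACCBBBABBABBACBBABBACBBABBACCB  (len 2248)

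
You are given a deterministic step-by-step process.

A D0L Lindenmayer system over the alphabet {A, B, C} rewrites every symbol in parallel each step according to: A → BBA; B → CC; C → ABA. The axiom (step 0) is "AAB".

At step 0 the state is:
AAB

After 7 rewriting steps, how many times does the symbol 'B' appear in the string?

0) AAB
1) BBABBACC
2) CCCCBBACCCCBBAABAABA
3) ABAABAABAABACCCCBBAABAABAABAABACCCCBBABBACCBBABBACCBBA
4) BBACCBBABBACCBBABBACCBBABBACCBBAABAABAABAABACCCCBBABBACCBB…BAABAABAABACCCCBBACCCCBBAABAABACCCCBBACCCCBBAABAABACCCCBBA  (len 142)
5) CCCCBBAABAABACCCCBBACCCCBBAABAABACCCCBBACCCCBBAABAABACCCCB…CBBAABAABAABAABACCCCBBABBACCBBABBACCBBAABAABAABAABACCCCBBA  (len 370)
6) ABAABAABAABACCCCBBABBACCBBABBACCBBAABAABAABAABACCCCBBAABAA…CCCCBBABBACCBBABBACCBBABBACCBBABBACCBBAABAABAABAABACCCCBBA  (len 978)
7) BBACCBBABBACCBBABBACCBBABBACCBBAABAABAABAABACCCCBBACCCCBBA…CCCCBBABBACCBBABBACCBBABBACCBBABBACCBBAABAABAABAABACCCCBBA  (len 2570)

964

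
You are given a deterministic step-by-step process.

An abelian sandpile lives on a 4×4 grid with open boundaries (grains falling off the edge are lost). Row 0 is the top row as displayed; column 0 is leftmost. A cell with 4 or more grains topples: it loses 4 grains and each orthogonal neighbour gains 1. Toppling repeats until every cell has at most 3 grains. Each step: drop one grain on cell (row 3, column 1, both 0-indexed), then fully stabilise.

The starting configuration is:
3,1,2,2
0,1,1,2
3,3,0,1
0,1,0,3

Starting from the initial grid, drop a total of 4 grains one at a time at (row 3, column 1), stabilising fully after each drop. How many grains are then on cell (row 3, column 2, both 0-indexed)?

1

t=0: 3,1,2,2
0,1,1,2
3,3,0,1
0,1,0,3
t=1: 3,1,2,2
0,1,1,2
3,3,0,1
0,2,0,3
t=2: 3,1,2,2
0,1,1,2
3,3,0,1
0,3,0,3
t=3: 3,1,2,2
1,2,1,2
0,1,1,1
2,1,1,3
t=4: 3,1,2,2
1,2,1,2
0,1,1,1
2,2,1,3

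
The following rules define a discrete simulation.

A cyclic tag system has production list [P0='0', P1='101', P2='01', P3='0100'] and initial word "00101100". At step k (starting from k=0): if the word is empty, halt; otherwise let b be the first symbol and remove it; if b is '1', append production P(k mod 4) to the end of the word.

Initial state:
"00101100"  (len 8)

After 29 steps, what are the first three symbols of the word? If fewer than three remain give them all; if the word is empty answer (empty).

step 0: "00101100"  (len 8)
step 1: "0101100"  (len 7)
step 2: "101100"  (len 6)
step 3: "0110001"  (len 7)
step 4: "110001"  (len 6)
step 5: "100010"  (len 6)
step 6: "00010101"  (len 8)
step 7: "0010101"  (len 7)
step 8: "010101"  (len 6)
step 9: "10101"  (len 5)
step 10: "0101101"  (len 7)
step 11: "101101"  (len 6)
step 12: "011010100"  (len 9)
step 13: "11010100"  (len 8)
step 14: "1010100101"  (len 10)
step 15: "01010010101"  (len 11)
step 16: "1010010101"  (len 10)
step 17: "0100101010"  (len 10)
step 18: "100101010"  (len 9)
step 19: "0010101001"  (len 10)
step 20: "010101001"  (len 9)
step 21: "10101001"  (len 8)
step 22: "0101001101"  (len 10)
step 23: "101001101"  (len 9)
step 24: "010011010100"  (len 12)
step 25: "10011010100"  (len 11)
step 26: "0011010100101"  (len 13)
step 27: "011010100101"  (len 12)
step 28: "11010100101"  (len 11)
step 29: "10101001010"  (len 11)

101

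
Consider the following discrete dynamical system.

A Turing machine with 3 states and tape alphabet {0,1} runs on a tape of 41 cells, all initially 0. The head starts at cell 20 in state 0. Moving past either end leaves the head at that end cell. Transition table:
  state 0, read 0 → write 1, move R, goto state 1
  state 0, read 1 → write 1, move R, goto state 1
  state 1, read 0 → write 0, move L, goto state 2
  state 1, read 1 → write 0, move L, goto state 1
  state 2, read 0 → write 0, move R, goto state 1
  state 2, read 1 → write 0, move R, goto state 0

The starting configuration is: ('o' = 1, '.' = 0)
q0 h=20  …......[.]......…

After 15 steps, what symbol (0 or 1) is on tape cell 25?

0

gen 0: q0 h=20  …......[.]......…
gen 1: q1 h=21  ….....o[.]......…
gen 2: q2 h=20  …......[o]......…
gen 3: q0 h=21  …......[.]......…
gen 4: q1 h=22  ….....o[.]......…
gen 5: q2 h=21  …......[o]......…
gen 6: q0 h=22  …......[.]......…
gen 7: q1 h=23  ….....o[.]......…
gen 8: q2 h=22  …......[o]......…
gen 9: q0 h=23  …......[.]......…
gen 10: q1 h=24  ….....o[.]......…
gen 11: q2 h=23  …......[o]......…
gen 12: q0 h=24  …......[.]......…
gen 13: q1 h=25  ….....o[.]......…
gen 14: q2 h=24  …......[o]......…
gen 15: q0 h=25  …......[.]......…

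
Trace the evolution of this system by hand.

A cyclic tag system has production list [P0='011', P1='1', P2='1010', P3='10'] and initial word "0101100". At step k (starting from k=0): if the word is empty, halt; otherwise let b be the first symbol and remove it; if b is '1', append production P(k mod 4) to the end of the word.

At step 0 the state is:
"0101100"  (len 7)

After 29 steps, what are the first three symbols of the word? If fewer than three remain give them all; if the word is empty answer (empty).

010

0) "0101100"  (len 7)
1) "101100"  (len 6)
2) "011001"  (len 6)
3) "11001"  (len 5)
4) "100110"  (len 6)
5) "00110011"  (len 8)
6) "0110011"  (len 7)
7) "110011"  (len 6)
8) "1001110"  (len 7)
9) "001110011"  (len 9)
10) "01110011"  (len 8)
11) "1110011"  (len 7)
12) "11001110"  (len 8)
13) "1001110011"  (len 10)
14) "0011100111"  (len 10)
15) "011100111"  (len 9)
16) "11100111"  (len 8)
17) "1100111011"  (len 10)
18) "1001110111"  (len 10)
19) "0011101111010"  (len 13)
20) "011101111010"  (len 12)
21) "11101111010"  (len 11)
22) "11011110101"  (len 11)
23) "10111101011010"  (len 14)
24) "011110101101010"  (len 15)
25) "11110101101010"  (len 14)
26) "11101011010101"  (len 14)
27) "11010110101011010"  (len 17)
28) "101011010101101010"  (len 18)
29) "01011010101101010011"  (len 20)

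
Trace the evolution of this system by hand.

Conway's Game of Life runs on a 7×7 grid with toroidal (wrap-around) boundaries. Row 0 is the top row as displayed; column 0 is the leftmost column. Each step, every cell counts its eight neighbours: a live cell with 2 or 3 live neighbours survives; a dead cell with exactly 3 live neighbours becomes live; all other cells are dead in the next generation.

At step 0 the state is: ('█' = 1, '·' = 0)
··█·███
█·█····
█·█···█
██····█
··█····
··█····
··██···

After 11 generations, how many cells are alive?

step 0: ··█·███
█·█····
█·█···█
██····█
··█····
··█····
··██···
step 1: ··█·███
█·█····
··█····
··█···█
█·█····
·██····
·██·██·
step 2: █·█·█·█
··█··██
··██···
··██···
█·██···
█······
█···█·█
step 3: ····█··
█·█·███
·█··█··
····█··
··██···
█··█···
···█···
step 4: ····█·█
██··█·█
██··█·█
··█·█··
··███··
···██··
···██··
step 5: ····█·█
·█·██··
··█·█·█
█·█·█··
··█··█·
·····█·
·······
step 6: ···███·
█·█·█··
█·█·█··
··█·█·█
·█·████
·······
·····█·
step 7: ···█·██
··█···█
█·█·█·█
··█···█
█·███·█
······█
·····█·
step 8: ····███
·██·█··
█·█···█
··█·█··
████··█
█··██·█
····██·
step 9: ······█
·██·█··
█·█··█·
·····█·
······█
·······
█······
step 10: ██·····
████·██
··█████
·····█·
·······
·······
·······
step 11: ·······
·······
·······
···█·██
·······
·······
·······

3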